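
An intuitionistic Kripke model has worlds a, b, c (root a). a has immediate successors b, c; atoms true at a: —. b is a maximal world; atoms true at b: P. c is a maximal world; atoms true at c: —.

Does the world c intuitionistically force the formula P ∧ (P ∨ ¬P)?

No

c ⊮ P ∧ (P ∨ ¬P) since c fails P.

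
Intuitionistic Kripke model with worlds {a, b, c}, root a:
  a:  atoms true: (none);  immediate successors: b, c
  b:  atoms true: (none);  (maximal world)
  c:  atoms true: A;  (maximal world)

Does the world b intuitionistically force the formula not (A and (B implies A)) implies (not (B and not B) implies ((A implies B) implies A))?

No

b does not force not (A and (B implies A)) implies (not (B and not B) implies ((A implies B) implies A)): already at b itself, b forces not (A and (B implies A)) but b does not force not (B and not B) implies ((A implies B) implies A).
b does not force not (B and not B) implies ((A implies B) implies A): already at b itself, b forces not (B and not B) but b does not force (A implies B) implies A.
b does not force (A implies B) implies A: already at b itself, b forces A implies B but b does not force A.
b lacks atom A, so b does not force A.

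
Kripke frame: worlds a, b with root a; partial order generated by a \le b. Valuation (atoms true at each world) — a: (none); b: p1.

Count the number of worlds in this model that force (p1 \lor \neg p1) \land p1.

a: does not force it — a \nVdash (p1 \lor \neg p1) \land p1 since a fails p1 \lor \neg p1.
b: forces it.
Worlds forcing the formula: {b}.

1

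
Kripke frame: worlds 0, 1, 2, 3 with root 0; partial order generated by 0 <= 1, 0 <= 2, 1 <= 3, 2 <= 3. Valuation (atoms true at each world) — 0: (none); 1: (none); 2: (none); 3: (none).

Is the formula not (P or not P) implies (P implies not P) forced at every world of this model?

0 forces not (P or not P) implies (P implies not P) vacuously: no world accessible from 0 forces the antecedent not (P or not P).
Since the root 0 forces not (P or not P) implies (P implies not P) and forcing is persistent (monotone upward), every world forces it.

Yes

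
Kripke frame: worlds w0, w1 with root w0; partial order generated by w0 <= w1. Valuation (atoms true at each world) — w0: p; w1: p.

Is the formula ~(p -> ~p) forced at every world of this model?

w0 ||- ~(p -> ~p): no world accessible from w0 forces p -> ~p.
Since the root w0 forces ~(p -> ~p) and forcing is persistent (monotone upward), every world forces it.

Yes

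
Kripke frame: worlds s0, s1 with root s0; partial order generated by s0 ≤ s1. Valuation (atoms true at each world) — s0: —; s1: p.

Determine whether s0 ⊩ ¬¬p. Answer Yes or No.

Yes

s0 ⊩ ¬¬p: no world accessible from s0 forces ¬p.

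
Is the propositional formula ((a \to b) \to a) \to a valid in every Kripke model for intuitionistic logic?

No

This is Peirce's law, which is not intuitionistically valid.
A Kripke countermodel: worlds s0, s1; order generated by s0 \le s1; atoms true at each world — s0:{}; s1:{a}.
s0 \nVdash ((a \to b) \to a) \to a: already at s0 itself, s0 \Vdash (a \to b) \to a but s0 \nVdash a.
s0 lacks atom a, so s0 \nVdash a.
So the root s0 does not force the formula.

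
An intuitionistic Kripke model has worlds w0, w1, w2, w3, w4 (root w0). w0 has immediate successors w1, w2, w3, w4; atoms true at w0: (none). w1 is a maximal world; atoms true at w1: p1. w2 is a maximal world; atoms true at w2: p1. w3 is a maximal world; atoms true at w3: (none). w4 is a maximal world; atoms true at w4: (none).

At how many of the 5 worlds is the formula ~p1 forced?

2

w0: does not force it — w0 ||-/- ~p1 since w1 is accessible from w0 and w1 ||- p1.
w1: does not force it — w1 ||-/- ~p1 since w1 is accessible from w1 and w1 ||- p1.
w2: does not force it — w2 ||-/- ~p1 since w2 is accessible from w2 and w2 ||- p1.
w3: forces it.
w4: forces it.
Worlds forcing the formula: {w3, w4}.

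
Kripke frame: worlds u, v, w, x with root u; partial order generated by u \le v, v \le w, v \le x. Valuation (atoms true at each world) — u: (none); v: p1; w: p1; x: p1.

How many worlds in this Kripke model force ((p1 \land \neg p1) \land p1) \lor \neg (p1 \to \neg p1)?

u: forces it.
v: forces it.
w: forces it.
x: forces it.
Worlds forcing the formula: {u, v, w, x}.

4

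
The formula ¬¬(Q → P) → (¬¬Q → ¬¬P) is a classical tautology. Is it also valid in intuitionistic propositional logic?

This is the distribution of double negation over implication, which is intuitionistically derivable.
Assume ¬¬(Q → P) and ¬¬Q; suppose ¬P. Then Q → P would give ¬Q (by contraposition), contradicting ¬¬Q; so ¬(Q → P), contradicting ¬¬(Q → P). Hence ¬¬P.

Yes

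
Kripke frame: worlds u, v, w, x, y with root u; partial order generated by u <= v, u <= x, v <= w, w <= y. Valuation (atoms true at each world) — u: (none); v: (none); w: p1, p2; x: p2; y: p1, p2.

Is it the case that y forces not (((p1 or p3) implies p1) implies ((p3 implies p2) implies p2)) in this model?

No

y does not force not (((p1 or p3) implies p1) implies ((p3 implies p2) implies p2)) since y is accessible from y and y forces ((p1 or p3) implies p1) implies ((p3 implies p2) implies p2).
y forces ((p1 or p3) implies p1) implies ((p3 implies p2) implies p2): every world accessible from y that forces (p1 or p3) implies p1 (namely y) also forces (p3 implies p2) implies p2.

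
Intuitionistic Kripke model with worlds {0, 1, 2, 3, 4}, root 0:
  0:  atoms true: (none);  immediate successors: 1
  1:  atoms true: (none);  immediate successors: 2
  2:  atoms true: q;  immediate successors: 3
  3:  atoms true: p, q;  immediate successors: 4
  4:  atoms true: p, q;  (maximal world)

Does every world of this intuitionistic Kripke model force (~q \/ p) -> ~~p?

Yes

0 ||- (~q \/ p) -> ~~p: every world accessible from 0 that forces ~q \/ p (namely 3, 4) also forces ~~p.
Since the root 0 forces (~q \/ p) -> ~~p and forcing is persistent (monotone upward), every world forces it.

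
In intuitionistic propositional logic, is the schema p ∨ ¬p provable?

No

This is the law of excluded middle, which is not intuitionistically valid.
A Kripke countermodel: worlds w0, w1; order generated by w0 ≤ w1; atoms true at each world — w0:{}; w1:{p}.
w0 ⊮ p ∨ ¬p: neither disjunct is forced at w0.
w0 lacks atom p, so w0 ⊮ p.
So the root w0 does not force the formula.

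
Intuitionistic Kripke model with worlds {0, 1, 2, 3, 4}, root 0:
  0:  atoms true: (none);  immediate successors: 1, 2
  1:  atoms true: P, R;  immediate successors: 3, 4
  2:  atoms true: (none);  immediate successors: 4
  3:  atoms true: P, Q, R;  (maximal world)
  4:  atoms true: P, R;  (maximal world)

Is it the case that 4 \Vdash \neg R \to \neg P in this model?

4 \Vdash \neg R \to \neg P vacuously: no world accessible from 4 forces the antecedent \neg R.

Yes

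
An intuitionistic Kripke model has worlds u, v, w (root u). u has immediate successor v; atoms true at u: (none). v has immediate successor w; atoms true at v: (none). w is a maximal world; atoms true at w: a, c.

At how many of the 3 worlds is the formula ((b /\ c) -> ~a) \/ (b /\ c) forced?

3

u: forces it.
v: forces it.
w: forces it.
Worlds forcing the formula: {u, v, w}.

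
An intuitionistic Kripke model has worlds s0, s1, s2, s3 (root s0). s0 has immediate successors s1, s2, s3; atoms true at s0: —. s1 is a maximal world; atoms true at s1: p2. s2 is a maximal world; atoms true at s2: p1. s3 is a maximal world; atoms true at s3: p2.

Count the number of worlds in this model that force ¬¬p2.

s0: does not force it — s0 ⊮ ¬¬p2 since s2 is accessible from s0 and s2 ⊩ ¬p2.
s1: forces it.
s2: does not force it — s2 ⊮ ¬¬p2 since s2 is accessible from s2 and s2 ⊩ ¬p2.
s3: forces it.
Worlds forcing the formula: {s1, s3}.

2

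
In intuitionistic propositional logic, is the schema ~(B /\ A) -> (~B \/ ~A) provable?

This is the constructively invalid direction of De Morgan's law for conjunction, which is not intuitionistically valid.
A Kripke countermodel: worlds a, b, c; order generated by a <= b, a <= c; atoms true at each world — a:{}; b:{B}; c:{A}.
a ||-/- ~(B /\ A) -> (~B \/ ~A): already at a itself, a ||- ~(B /\ A) but a ||-/- ~B \/ ~A.
a ||-/- ~B \/ ~A: neither disjunct is forced at a.
a ||-/- ~B since b is accessible from a and b ||- B.
So the root a does not force the formula.

No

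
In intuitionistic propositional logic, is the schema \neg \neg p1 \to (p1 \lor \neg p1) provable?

This is a variant of double-negation elimination (deriving excluded middle from double negation), which is not intuitionistically valid.
A Kripke countermodel: worlds w0, w1; order generated by w0 \le w1; atoms true at each world — w0:{}; w1:{p1}.
w0 \nVdash \neg \neg p1 \to (p1 \lor \neg p1): already at w0 itself, w0 \Vdash \neg \neg p1 but w0 \nVdash p1 \lor \neg p1.
w0 \nVdash p1 \lor \neg p1: neither disjunct is forced at w0.
w0 lacks atom p1, so w0 \nVdash p1.
So the root w0 does not force the formula.

No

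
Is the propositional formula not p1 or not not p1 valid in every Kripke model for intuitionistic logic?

No

This is the weak law of excluded middle, which is not intuitionistically valid.
A Kripke countermodel: worlds u, v, w; order generated by u <= v, u <= w; atoms true at each world — u:{}; v:{p1}; w:{}.
u does not force not p1 or not not p1: neither disjunct is forced at u.
u does not force not p1 since v is accessible from u and v forces p1.
So the root u does not force the formula.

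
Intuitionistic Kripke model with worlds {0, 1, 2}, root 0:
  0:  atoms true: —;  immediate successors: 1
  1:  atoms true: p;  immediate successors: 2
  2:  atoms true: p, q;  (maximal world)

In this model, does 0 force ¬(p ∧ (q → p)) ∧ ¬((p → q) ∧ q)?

No

0 ⊮ ¬(p ∧ (q → p)) ∧ ¬((p → q) ∧ q) since 0 fails ¬(p ∧ (q → p)).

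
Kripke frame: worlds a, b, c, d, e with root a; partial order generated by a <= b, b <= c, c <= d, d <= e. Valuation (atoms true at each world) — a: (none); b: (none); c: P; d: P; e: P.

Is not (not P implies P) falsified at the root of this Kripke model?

a does not force not (not P implies P) since a is accessible from a and a forces not P implies P.
a forces not P implies P vacuously: no world accessible from a forces the antecedent not P.
So the root a does not force not (not P implies P); the model is a countermodel.

Yes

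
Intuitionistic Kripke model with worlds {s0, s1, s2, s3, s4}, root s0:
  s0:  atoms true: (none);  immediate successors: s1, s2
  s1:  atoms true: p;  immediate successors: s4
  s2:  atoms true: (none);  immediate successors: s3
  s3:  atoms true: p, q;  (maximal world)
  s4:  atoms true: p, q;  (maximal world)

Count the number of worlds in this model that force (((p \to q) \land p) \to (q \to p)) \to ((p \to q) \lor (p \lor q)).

4

s0: does not force it — s0 \nVdash (((p \to q) \land p) \to (q \to p)) \to ((p \to q) \lor (p \lor q)): already at s0 itself, s0 \Vdash ((p \to q) \land p) \to (q \to p) but s0 \nVdash (p \to q) \lor (p \lor q).
s1: forces it.
s2: forces it.
s3: forces it.
s4: forces it.
Worlds forcing the formula: {s1, s2, s3, s4}.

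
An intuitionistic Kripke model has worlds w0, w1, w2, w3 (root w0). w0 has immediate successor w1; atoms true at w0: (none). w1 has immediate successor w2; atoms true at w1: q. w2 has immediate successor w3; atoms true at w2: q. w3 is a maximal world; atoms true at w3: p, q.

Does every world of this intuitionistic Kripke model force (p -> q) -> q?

Not every world: w0 ||-/- (p -> q) -> q.
w0 ||-/- (p -> q) -> q: already at w0 itself, w0 ||- p -> q but w0 ||-/- q.
w0 lacks atom q, so w0 ||-/- q.

No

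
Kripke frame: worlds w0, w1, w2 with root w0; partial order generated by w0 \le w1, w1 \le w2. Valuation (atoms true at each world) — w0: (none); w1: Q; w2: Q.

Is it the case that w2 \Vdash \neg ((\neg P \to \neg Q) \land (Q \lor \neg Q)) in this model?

Yes

w2 \Vdash \neg ((\neg P \to \neg Q) \land (Q \lor \neg Q)): no world accessible from w2 forces (\neg P \to \neg Q) \land (Q \lor \neg Q).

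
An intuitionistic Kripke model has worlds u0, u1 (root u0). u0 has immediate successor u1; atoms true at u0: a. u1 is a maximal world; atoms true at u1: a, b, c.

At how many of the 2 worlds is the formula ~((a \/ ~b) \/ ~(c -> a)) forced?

u0: does not force it — u0 ||-/- ~((a \/ ~b) \/ ~(c -> a)) since u0 is accessible from u0 and u0 ||- (a \/ ~b) \/ ~(c -> a).
u1: does not force it — u1 ||-/- ~((a \/ ~b) \/ ~(c -> a)) since u1 is accessible from u1 and u1 ||- (a \/ ~b) \/ ~(c -> a).
Worlds forcing the formula: { }.

0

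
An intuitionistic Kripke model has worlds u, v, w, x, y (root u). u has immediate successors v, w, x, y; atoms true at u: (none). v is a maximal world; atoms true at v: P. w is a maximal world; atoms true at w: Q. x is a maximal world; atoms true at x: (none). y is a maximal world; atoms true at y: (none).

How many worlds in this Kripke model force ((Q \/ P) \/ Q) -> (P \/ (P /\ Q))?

u: does not force it — u ||-/- ((Q \/ P) \/ Q) -> (P \/ (P /\ Q)): at the accessible world w, w ||- (Q \/ P) \/ Q but w ||-/- P \/ (P /\ Q).
v: forces it.
w: does not force it — w ||-/- ((Q \/ P) \/ Q) -> (P \/ (P /\ Q)): already at w itself, w ||- (Q \/ P) \/ Q but w ||-/- P \/ (P /\ Q).
x: forces it.
y: forces it.
Worlds forcing the formula: {v, x, y}.

3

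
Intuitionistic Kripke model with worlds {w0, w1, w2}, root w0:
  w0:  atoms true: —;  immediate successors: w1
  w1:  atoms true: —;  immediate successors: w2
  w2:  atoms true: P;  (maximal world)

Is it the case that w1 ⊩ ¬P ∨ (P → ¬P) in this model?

No

w1 ⊮ ¬P ∨ (P → ¬P): neither disjunct is forced at w1.
w1 ⊮ ¬P since w2 is accessible from w1 and w2 ⊩ P.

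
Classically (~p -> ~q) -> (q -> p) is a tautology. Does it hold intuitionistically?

This is the converse of contraposition, which is not intuitionistically valid.
A Kripke countermodel: worlds s0, s1; order generated by s0 <= s1; atoms true at each world — s0:{q}; s1:{p,q}.
s0 ||-/- (~p -> ~q) -> (q -> p): already at s0 itself, s0 ||- ~p -> ~q but s0 ||-/- q -> p.
s0 ||-/- q -> p: already at s0 itself, s0 ||- q but s0 ||-/- p.
s0 lacks atom p, so s0 ||-/- p.
So the root s0 does not force the formula.

No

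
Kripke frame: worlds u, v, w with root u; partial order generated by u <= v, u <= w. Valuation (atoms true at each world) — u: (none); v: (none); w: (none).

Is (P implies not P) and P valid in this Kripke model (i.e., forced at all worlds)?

No

Not every world: u does not force (P implies not P) and P.
u does not force (P implies not P) and P since u fails P.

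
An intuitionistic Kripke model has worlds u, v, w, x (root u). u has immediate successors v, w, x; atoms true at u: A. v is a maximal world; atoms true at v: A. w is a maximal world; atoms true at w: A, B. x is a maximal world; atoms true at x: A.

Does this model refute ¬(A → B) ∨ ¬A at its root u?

Yes

u ⊮ ¬(A → B) ∨ ¬A: neither disjunct is forced at u.
u ⊮ ¬(A → B) since w is accessible from u and w ⊩ A → B.
w ⊩ A → B: every world accessible from w that forces A (namely w) also forces B.
So the root u does not force ¬(A → B) ∨ ¬A; the model is a countermodel.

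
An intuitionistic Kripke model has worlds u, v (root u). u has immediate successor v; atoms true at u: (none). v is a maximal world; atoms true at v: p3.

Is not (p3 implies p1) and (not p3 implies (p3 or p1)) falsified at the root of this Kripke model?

No

u forces not (p3 implies p1) and (not p3 implies (p3 or p1)) since u forces both conjuncts.
So the root u forces not (p3 implies p1) and (not p3 implies (p3 or p1)); the model is not a countermodel.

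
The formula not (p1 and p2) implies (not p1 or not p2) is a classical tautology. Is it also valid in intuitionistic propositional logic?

No

This is the constructively invalid direction of De Morgan's law for conjunction, which is not intuitionistically valid.
A Kripke countermodel: worlds 0, 1, 2; order generated by 0 <= 1, 0 <= 2; atoms true at each world — 0:{}; 1:{p1}; 2:{p2}.
0 does not force not (p1 and p2) implies (not p1 or not p2): already at 0 itself, 0 forces not (p1 and p2) but 0 does not force not p1 or not p2.
0 does not force not p1 or not p2: neither disjunct is forced at 0.
0 does not force not p1 since 1 is accessible from 0 and 1 forces p1.
So the root 0 does not force the formula.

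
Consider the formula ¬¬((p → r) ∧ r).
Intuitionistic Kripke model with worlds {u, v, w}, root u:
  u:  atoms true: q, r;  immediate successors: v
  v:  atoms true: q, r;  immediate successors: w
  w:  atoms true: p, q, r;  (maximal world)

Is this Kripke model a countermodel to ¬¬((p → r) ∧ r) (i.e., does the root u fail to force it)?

u ⊩ ¬¬((p → r) ∧ r): no world accessible from u forces ¬((p → r) ∧ r).
So the root u forces ¬¬((p → r) ∧ r); the model is not a countermodel.

No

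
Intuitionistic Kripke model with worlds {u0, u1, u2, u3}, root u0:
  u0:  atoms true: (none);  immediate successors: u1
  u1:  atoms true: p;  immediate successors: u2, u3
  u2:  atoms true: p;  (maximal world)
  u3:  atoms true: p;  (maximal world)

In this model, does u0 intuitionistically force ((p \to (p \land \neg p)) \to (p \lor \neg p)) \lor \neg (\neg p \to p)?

u0 \Vdash ((p \to (p \land \neg p)) \to (p \lor \neg p)) \lor \neg (\neg p \to p) via the disjunct (p \to (p \land \neg p)) \to (p \lor \neg p).

Yes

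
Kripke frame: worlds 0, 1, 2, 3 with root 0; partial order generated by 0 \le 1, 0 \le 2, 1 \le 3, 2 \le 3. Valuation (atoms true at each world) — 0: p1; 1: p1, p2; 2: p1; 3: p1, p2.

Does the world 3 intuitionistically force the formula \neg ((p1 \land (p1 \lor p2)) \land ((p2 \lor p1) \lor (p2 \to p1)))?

No

3 \nVdash \neg ((p1 \land (p1 \lor p2)) \land ((p2 \lor p1) \lor (p2 \to p1))) since 3 is accessible from 3 and 3 \Vdash (p1 \land (p1 \lor p2)) \land ((p2 \lor p1) \lor (p2 \to p1)).
3 \Vdash (p1 \land (p1 \lor p2)) \land ((p2 \lor p1) \lor (p2 \to p1)) since 3 forces both conjuncts.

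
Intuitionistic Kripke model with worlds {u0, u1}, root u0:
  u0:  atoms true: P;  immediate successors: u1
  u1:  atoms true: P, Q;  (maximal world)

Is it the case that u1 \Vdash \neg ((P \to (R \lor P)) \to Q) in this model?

u1 \nVdash \neg ((P \to (R \lor P)) \to Q) since u1 is accessible from u1 and u1 \Vdash (P \to (R \lor P)) \to Q.
u1 \Vdash (P \to (R \lor P)) \to Q: every world accessible from u1 that forces P \to (R \lor P) (namely u1) also forces Q.

No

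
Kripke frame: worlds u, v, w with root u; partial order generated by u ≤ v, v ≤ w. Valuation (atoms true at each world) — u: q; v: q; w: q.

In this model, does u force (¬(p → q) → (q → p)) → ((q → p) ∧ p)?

u ⊮ (¬(p → q) → (q → p)) → ((q → p) ∧ p): already at u itself, u ⊩ ¬(p → q) → (q → p) but u ⊮ (q → p) ∧ p.
u ⊮ (q → p) ∧ p since u fails q → p.

No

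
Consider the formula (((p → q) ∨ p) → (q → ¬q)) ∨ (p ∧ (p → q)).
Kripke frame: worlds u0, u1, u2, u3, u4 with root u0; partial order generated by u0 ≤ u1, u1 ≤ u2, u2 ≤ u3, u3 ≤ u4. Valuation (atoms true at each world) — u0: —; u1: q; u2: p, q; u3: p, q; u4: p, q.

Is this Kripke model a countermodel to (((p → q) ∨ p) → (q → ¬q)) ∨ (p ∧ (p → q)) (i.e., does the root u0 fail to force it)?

u0 ⊮ (((p → q) ∨ p) → (q → ¬q)) ∨ (p ∧ (p → q)): neither disjunct is forced at u0.
u0 ⊮ ((p → q) ∨ p) → (q → ¬q): already at u0 itself, u0 ⊩ (p → q) ∨ p but u0 ⊮ q → ¬q.
u0 ⊮ q → ¬q: at the accessible world u1, u1 ⊩ q but u1 ⊮ ¬q.
u1 ⊮ ¬q since u1 is accessible from u1 and u1 ⊩ q.
So the root u0 does not force (((p → q) ∨ p) → (q → ¬q)) ∨ (p ∧ (p → q)); the model is a countermodel.

Yes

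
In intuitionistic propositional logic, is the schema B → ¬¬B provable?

This is double-negation introduction, which is intuitionistically derivable.
If a world forces B then every accessible world forces B (persistence), so none forces ¬B; hence ¬¬B.

Yes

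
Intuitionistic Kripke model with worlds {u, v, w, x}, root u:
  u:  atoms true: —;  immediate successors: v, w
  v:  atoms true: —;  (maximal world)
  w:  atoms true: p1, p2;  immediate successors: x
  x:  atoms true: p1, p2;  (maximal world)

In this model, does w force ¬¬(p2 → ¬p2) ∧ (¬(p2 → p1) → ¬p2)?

w ⊮ ¬¬(p2 → ¬p2) ∧ (¬(p2 → p1) → ¬p2) since w fails ¬¬(p2 → ¬p2).

No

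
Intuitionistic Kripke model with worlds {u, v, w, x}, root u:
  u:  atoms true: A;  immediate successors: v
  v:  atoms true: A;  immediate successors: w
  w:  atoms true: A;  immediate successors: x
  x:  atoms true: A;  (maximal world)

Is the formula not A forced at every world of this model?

Not every world: u does not force not A.
u does not force not A since u is accessible from u and u forces A.

No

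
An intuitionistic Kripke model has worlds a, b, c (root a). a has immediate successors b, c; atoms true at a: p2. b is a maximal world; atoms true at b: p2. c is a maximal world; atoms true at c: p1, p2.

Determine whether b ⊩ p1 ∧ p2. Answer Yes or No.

No

b ⊮ p1 ∧ p2 since b fails p1.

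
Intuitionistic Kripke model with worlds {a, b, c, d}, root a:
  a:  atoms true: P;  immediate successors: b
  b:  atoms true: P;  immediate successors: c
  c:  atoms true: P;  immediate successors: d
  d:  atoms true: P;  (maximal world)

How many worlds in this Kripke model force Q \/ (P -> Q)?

a: does not force it — a ||-/- Q \/ (P -> Q): neither disjunct is forced at a.
b: does not force it.
c: does not force it.
d: does not force it.
Worlds forcing the formula: { }.

0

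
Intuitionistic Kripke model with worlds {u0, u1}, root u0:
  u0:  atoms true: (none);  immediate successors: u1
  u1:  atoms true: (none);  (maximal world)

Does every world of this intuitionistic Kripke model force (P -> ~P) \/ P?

u0 ||- (P -> ~P) \/ P via the disjunct P -> ~P.
Since the root u0 forces (P -> ~P) \/ P and forcing is persistent (monotone upward), every world forces it.

Yes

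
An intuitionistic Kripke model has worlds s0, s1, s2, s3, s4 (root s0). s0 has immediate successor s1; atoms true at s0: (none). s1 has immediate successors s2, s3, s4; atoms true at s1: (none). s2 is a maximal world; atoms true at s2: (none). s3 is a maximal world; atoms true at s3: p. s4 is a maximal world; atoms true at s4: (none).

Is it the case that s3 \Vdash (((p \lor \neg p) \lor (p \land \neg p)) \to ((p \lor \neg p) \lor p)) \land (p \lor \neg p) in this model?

Yes

s3 \Vdash (((p \lor \neg p) \lor (p \land \neg p)) \to ((p \lor \neg p) \lor p)) \land (p \lor \neg p) since s3 forces both conjuncts.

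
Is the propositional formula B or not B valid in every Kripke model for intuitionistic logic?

No

This is the law of excluded middle, which is not intuitionistically valid.
A Kripke countermodel: worlds u, v; order generated by u <= v; atoms true at each world — u:{}; v:{B}.
u does not force B or not B: neither disjunct is forced at u.
u lacks atom B, so u does not force B.
So the root u does not force the formula.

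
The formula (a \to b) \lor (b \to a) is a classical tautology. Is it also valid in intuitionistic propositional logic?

No

This is the Gödel–Dummett linearity axiom, which is not intuitionistically valid.
A Kripke countermodel: worlds w0, w1, w2; order generated by w0 \le w1, w0 \le w2; atoms true at each world — w0:{}; w1:{a}; w2:{b}.
w0 \nVdash (a \to b) \lor (b \to a): neither disjunct is forced at w0.
w0 \nVdash a \to b: at the accessible world w1, w1 \Vdash a but w1 \nVdash b.
w1 lacks atom b, so w1 \nVdash b.
So the root w0 does not force the formula.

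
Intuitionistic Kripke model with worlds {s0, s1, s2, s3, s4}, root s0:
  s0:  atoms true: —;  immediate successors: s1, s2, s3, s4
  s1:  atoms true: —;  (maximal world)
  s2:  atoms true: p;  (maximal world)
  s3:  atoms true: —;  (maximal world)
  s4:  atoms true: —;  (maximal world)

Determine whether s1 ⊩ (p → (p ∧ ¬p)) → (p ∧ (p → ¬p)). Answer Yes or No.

s1 ⊮ (p → (p ∧ ¬p)) → (p ∧ (p → ¬p)): already at s1 itself, s1 ⊩ p → (p ∧ ¬p) but s1 ⊮ p ∧ (p → ¬p).
s1 ⊮ p ∧ (p → ¬p) since s1 fails p.

No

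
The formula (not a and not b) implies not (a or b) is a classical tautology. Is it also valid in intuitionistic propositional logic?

This is a constructively valid De Morgan direction (conjunction of negations to negated disjunction), which is intuitionistically derivable.
If both not a and not b hold at a world, no accessible world forces a or forces b, so none forces a or b.

Yes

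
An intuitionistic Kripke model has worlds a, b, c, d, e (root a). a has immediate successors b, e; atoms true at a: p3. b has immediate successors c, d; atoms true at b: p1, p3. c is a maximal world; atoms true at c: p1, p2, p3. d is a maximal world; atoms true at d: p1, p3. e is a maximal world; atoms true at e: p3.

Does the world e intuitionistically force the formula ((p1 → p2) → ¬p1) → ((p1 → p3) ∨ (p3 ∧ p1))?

e ⊩ ((p1 → p2) → ¬p1) → ((p1 → p3) ∨ (p3 ∧ p1)): every world accessible from e that forces (p1 → p2) → ¬p1 (namely e) also forces (p1 → p3) ∨ (p3 ∧ p1).

Yes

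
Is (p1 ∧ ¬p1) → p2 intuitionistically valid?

Yes

This is an instance of ex falso quodlibet, which is intuitionistically derivable.
No world can force both p1 and ¬p1, so the antecedent p1 ∧ ¬p1 is never forced and the implication holds vacuously at every world.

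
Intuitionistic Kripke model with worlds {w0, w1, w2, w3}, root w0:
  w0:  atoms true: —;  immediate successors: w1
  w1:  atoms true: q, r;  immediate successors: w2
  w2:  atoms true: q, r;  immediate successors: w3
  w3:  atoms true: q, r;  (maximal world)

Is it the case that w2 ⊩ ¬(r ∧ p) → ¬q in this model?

No

w2 ⊮ ¬(r ∧ p) → ¬q: already at w2 itself, w2 ⊩ ¬(r ∧ p) but w2 ⊮ ¬q.
w2 ⊮ ¬q since w2 is accessible from w2 and w2 ⊩ q.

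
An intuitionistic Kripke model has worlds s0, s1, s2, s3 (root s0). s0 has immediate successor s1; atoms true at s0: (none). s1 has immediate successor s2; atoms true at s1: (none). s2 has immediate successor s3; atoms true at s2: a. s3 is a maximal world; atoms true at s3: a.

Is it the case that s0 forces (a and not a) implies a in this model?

s0 forces (a and not a) implies a vacuously: no world accessible from s0 forces the antecedent a and not a.

Yes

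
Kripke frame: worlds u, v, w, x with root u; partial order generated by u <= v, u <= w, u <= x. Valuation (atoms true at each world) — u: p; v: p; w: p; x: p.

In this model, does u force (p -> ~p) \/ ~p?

u ||-/- (p -> ~p) \/ ~p: neither disjunct is forced at u.
u ||-/- p -> ~p: already at u itself, u ||- p but u ||-/- ~p.
u ||-/- ~p since u is accessible from u and u ||- p.

No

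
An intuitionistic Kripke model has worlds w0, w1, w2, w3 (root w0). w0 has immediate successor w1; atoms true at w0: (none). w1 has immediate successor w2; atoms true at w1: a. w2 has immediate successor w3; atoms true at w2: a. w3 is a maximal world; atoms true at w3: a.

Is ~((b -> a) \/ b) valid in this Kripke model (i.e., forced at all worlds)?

Not every world: w0 ||-/- ~((b -> a) \/ b).
w0 ||-/- ~((b -> a) \/ b) since w0 is accessible from w0 and w0 ||- (b -> a) \/ b.
w0 ||- (b -> a) \/ b via the disjunct b -> a.

No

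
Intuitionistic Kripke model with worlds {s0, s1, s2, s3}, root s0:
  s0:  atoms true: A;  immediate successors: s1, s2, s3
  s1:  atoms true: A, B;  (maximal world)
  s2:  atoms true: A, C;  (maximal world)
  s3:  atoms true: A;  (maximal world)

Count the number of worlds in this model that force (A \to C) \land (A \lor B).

1

s0: does not force it — s0 \nVdash (A \to C) \land (A \lor B) since s0 fails A \to C.
s1: does not force it — s1 \nVdash (A \to C) \land (A \lor B) since s1 fails A \to C.
s2: forces it.
s3: does not force it.
Worlds forcing the formula: {s2}.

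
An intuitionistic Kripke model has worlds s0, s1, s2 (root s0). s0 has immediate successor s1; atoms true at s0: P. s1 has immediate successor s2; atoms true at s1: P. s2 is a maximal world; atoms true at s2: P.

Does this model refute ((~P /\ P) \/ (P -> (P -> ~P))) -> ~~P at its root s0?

No

s0 ||- ((~P /\ P) \/ (P -> (P -> ~P))) -> ~~P vacuously: no world accessible from s0 forces the antecedent (~P /\ P) \/ (P -> (P -> ~P)).
So the root s0 forces ((~P /\ P) \/ (P -> (P -> ~P))) -> ~~P; the model is not a countermodel.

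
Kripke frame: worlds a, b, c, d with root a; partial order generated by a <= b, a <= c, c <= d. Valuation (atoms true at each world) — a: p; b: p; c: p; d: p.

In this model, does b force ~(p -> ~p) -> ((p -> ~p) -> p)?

Yes

b ||- ~(p -> ~p) -> ((p -> ~p) -> p): every world accessible from b that forces ~(p -> ~p) (namely b) also forces (p -> ~p) -> p.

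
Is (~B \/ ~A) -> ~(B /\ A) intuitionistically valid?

This is a constructively valid De Morgan direction (disjunction of negations to negated conjunction), which is intuitionistically derivable.
If ~B holds at a world then no accessible world forces B, hence none forces B /\ A; likewise for ~A.

Yes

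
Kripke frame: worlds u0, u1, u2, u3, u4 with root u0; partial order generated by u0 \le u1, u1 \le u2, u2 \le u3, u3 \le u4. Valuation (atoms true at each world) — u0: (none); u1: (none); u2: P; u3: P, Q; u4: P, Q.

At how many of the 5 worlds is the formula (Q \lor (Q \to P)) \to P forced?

u0: does not force it — u0 \nVdash (Q \lor (Q \to P)) \to P: already at u0 itself, u0 \Vdash Q \lor (Q \to P) but u0 \nVdash P.
u1: does not force it — u1 \nVdash (Q \lor (Q \to P)) \to P: already at u1 itself, u1 \Vdash Q \lor (Q \to P) but u1 \nVdash P.
u2: forces it.
u3: forces it.
u4: forces it.
Worlds forcing the formula: {u2, u3, u4}.

3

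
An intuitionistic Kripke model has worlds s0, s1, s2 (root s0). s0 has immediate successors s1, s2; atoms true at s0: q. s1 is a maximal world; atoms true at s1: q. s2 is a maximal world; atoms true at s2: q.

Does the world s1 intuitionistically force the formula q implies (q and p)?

s1 does not force q implies (q and p): already at s1 itself, s1 forces q but s1 does not force q and p.
s1 does not force q and p since s1 fails p.

No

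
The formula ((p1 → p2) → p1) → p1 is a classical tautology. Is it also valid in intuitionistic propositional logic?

No

This is Peirce's law, which is not intuitionistically valid.
A Kripke countermodel: worlds u, v; order generated by u ≤ v; atoms true at each world — u:{}; v:{p1}.
u ⊮ ((p1 → p2) → p1) → p1: already at u itself, u ⊩ (p1 → p2) → p1 but u ⊮ p1.
u lacks atom p1, so u ⊮ p1.
So the root u does not force the formula.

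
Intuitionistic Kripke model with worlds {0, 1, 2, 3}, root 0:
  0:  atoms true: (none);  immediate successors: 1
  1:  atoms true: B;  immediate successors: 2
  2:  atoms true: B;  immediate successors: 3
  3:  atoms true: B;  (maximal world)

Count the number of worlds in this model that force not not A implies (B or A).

4

0: forces it.
1: forces it.
2: forces it.
3: forces it.
Worlds forcing the formula: {0, 1, 2, 3}.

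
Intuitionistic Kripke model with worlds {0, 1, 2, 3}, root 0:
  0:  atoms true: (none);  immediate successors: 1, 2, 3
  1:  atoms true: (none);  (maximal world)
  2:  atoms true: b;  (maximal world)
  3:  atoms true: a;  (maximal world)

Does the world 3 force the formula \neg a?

3 \nVdash \neg a since 3 is accessible from 3 and 3 \Vdash a.

No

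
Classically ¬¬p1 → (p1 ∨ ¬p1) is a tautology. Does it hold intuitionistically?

No

This is a variant of double-negation elimination (deriving excluded middle from double negation), which is not intuitionistically valid.
A Kripke countermodel: worlds 0, 1; order generated by 0 ≤ 1; atoms true at each world — 0:{}; 1:{p1}.
0 ⊮ ¬¬p1 → (p1 ∨ ¬p1): already at 0 itself, 0 ⊩ ¬¬p1 but 0 ⊮ p1 ∨ ¬p1.
0 ⊮ p1 ∨ ¬p1: neither disjunct is forced at 0.
0 lacks atom p1, so 0 ⊮ p1.
So the root 0 does not force the formula.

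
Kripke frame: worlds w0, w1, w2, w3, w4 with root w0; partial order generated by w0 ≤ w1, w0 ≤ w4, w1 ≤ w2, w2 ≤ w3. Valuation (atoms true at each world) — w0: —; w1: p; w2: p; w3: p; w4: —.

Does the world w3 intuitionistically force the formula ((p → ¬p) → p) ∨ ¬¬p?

w3 ⊩ ((p → ¬p) → p) ∨ ¬¬p via the disjunct (p → ¬p) → p.

Yes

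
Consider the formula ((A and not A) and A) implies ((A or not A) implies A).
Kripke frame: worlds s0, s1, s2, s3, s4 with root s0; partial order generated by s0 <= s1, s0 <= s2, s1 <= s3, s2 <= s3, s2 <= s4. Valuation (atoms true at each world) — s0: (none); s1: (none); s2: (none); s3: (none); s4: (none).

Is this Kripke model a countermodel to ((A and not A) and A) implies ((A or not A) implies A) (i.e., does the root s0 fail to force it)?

s0 forces ((A and not A) and A) implies ((A or not A) implies A) vacuously: no world accessible from s0 forces the antecedent (A and not A) and A.
So the root s0 forces ((A and not A) and A) implies ((A or not A) implies A); the model is not a countermodel.

No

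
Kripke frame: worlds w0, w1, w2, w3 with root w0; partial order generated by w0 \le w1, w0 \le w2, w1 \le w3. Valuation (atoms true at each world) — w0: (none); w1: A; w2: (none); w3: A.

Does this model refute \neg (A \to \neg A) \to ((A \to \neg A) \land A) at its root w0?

w0 \nVdash \neg (A \to \neg A) \to ((A \to \neg A) \land A): at the accessible world w1, w1 \Vdash \neg (A \to \neg A) but w1 \nVdash (A \to \neg A) \land A.
w1 \nVdash (A \to \neg A) \land A since w1 fails A \to \neg A.
So the root w0 does not force \neg (A \to \neg A) \to ((A \to \neg A) \land A); the model is a countermodel.

Yes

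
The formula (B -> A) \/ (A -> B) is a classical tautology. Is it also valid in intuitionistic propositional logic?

No

This is the Gödel–Dummett linearity axiom, which is not intuitionistically valid.
A Kripke countermodel: worlds u0, u1, u2; order generated by u0 <= u1, u0 <= u2; atoms true at each world — u0:{}; u1:{B}; u2:{A}.
u0 ||-/- (B -> A) \/ (A -> B): neither disjunct is forced at u0.
u0 ||-/- B -> A: at the accessible world u1, u1 ||- B but u1 ||-/- A.
u1 lacks atom A, so u1 ||-/- A.
So the root u0 does not force the formula.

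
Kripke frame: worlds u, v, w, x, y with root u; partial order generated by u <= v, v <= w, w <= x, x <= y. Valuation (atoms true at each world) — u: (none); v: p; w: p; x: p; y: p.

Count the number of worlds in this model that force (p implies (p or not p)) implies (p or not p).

4

u: does not force it — u does not force (p implies (p or not p)) implies (p or not p): already at u itself, u forces p implies (p or not p) but u does not force p or not p.
v: forces it.
w: forces it.
x: forces it.
y: forces it.
Worlds forcing the formula: {v, w, x, y}.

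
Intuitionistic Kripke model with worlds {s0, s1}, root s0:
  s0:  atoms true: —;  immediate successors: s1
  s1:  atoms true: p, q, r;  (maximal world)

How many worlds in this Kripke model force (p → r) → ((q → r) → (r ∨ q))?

s0: does not force it — s0 ⊮ (p → r) → ((q → r) → (r ∨ q)): already at s0 itself, s0 ⊩ p → r but s0 ⊮ (q → r) → (r ∨ q).
s1: forces it.
Worlds forcing the formula: {s1}.

1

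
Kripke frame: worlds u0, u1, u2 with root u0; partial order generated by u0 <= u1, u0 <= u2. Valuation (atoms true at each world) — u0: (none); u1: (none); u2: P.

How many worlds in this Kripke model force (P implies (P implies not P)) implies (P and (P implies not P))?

u0: does not force it — u0 does not force (P implies (P implies not P)) implies (P and (P implies not P)): at the accessible world u1, u1 forces P implies (P implies not P) but u1 does not force P and (P implies not P).
u1: does not force it — u1 does not force (P implies (P implies not P)) implies (P and (P implies not P)): already at u1 itself, u1 forces P implies (P implies not P) but u1 does not force P and (P implies not P).
u2: forces it.
Worlds forcing the formula: {u2}.

1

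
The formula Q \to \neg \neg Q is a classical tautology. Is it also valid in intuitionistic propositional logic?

This is double-negation introduction, which is intuitionistically derivable.
If a world forces Q then every accessible world forces Q (persistence), so none forces \neg Q; hence \neg \neg Q.

Yes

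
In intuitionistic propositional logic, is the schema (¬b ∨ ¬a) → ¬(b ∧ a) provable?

This is a constructively valid De Morgan direction (disjunction of negations to negated conjunction), which is intuitionistically derivable.
If ¬b holds at a world then no accessible world forces b, hence none forces b ∧ a; likewise for ¬a.

Yes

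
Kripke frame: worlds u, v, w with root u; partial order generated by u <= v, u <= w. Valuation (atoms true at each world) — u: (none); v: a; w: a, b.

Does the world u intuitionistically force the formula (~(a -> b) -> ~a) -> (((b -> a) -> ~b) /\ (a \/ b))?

u ||-/- (~(a -> b) -> ~a) -> (((b -> a) -> ~b) /\ (a \/ b)): at the accessible world w, w ||- ~(a -> b) -> ~a but w ||-/- ((b -> a) -> ~b) /\ (a \/ b).
w ||-/- ((b -> a) -> ~b) /\ (a \/ b) since w fails (b -> a) -> ~b.

No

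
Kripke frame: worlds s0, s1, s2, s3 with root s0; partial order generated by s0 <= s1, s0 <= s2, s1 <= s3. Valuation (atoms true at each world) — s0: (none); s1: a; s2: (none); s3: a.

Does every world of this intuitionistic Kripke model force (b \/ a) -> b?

No

Not every world: s0 ||-/- (b \/ a) -> b.
s0 ||-/- (b \/ a) -> b: at the accessible world s1, s1 ||- b \/ a but s1 ||-/- b.
s1 lacks atom b, so s1 ||-/- b.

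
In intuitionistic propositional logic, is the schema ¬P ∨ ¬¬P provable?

No

This is the weak law of excluded middle, which is not intuitionistically valid.
A Kripke countermodel: worlds u0, u1, u2; order generated by u0 ≤ u1, u0 ≤ u2; atoms true at each world — u0:{}; u1:{P}; u2:{}.
u0 ⊮ ¬P ∨ ¬¬P: neither disjunct is forced at u0.
u0 ⊮ ¬P since u1 is accessible from u0 and u1 ⊩ P.
So the root u0 does not force the formula.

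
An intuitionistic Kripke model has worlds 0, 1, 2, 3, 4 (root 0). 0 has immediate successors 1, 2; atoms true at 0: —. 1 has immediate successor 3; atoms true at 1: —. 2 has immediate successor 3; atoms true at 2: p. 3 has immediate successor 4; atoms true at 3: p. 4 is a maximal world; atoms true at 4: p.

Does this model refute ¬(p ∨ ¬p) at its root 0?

Yes

0 ⊮ ¬(p ∨ ¬p) since 2 is accessible from 0 and 2 ⊩ p ∨ ¬p.
2 ⊩ p ∨ ¬p via the disjunct p.
So the root 0 does not force ¬(p ∨ ¬p); the model is a countermodel.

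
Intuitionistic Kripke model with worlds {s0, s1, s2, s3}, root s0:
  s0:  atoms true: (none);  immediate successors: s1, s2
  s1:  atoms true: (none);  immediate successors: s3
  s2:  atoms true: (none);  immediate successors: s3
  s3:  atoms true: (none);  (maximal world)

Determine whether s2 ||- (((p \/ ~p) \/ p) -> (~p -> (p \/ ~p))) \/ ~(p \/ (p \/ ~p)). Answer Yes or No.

s2 ||- (((p \/ ~p) \/ p) -> (~p -> (p \/ ~p))) \/ ~(p \/ (p \/ ~p)) via the disjunct ((p \/ ~p) \/ p) -> (~p -> (p \/ ~p)).

Yes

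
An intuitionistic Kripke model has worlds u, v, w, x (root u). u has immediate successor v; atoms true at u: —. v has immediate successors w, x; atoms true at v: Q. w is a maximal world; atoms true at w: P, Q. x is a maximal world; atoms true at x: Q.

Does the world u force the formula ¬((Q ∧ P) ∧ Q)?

u ⊮ ¬((Q ∧ P) ∧ Q) since w is accessible from u and w ⊩ (Q ∧ P) ∧ Q.
w ⊩ (Q ∧ P) ∧ Q since w forces both conjuncts.

No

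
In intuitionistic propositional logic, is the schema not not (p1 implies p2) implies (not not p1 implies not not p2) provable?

This is the distribution of double negation over implication, which is intuitionistically derivable.
Assume not not (p1 implies p2) and not not p1; suppose not p2. Then p1 implies p2 would give not p1 (by contraposition), contradicting not not p1; so not (p1 implies p2), contradicting not not (p1 implies p2). Hence not not p2.

Yes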